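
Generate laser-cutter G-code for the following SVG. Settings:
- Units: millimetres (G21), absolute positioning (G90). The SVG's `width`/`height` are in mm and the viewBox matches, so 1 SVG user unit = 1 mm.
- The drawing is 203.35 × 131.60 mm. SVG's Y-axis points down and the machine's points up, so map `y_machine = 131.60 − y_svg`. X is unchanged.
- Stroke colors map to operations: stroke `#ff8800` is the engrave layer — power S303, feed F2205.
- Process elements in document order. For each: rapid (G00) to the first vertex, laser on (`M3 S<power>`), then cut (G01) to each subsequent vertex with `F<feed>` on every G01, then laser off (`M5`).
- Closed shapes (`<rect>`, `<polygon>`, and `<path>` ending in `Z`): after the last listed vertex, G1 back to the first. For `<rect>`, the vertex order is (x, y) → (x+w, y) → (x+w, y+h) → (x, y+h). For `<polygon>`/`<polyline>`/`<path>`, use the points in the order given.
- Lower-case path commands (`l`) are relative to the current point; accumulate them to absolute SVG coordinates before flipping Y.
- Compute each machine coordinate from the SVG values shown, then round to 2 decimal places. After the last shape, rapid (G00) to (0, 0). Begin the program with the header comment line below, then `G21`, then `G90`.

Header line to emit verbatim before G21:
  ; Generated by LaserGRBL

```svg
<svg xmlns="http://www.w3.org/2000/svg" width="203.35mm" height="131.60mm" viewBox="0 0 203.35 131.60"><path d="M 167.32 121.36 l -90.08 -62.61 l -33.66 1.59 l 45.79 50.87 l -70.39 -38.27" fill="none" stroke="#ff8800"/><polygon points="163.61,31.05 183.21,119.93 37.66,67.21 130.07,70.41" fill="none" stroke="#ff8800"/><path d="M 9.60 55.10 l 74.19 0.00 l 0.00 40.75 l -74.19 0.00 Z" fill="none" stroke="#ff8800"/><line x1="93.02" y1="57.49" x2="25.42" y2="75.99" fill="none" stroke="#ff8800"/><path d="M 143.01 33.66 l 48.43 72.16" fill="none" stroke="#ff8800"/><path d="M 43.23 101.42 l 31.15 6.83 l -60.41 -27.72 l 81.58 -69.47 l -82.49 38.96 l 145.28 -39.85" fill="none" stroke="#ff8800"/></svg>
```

; Generated by LaserGRBL
G21
G90
G00 X167.32 Y10.24
M3 S303
G01 X77.24 Y72.85 F2205
G01 X43.58 Y71.26 F2205
G01 X89.37 Y20.39 F2205
G01 X18.98 Y58.66 F2205
M5
G00 X163.61 Y100.55
M3 S303
G01 X183.21 Y11.67 F2205
G01 X37.66 Y64.39 F2205
G01 X130.07 Y61.19 F2205
G01 X163.61 Y100.55 F2205
M5
G00 X9.60 Y76.50
M3 S303
G01 X83.79 Y76.50 F2205
G01 X83.79 Y35.75 F2205
G01 X9.60 Y35.75 F2205
G01 X9.60 Y76.50 F2205
M5
G00 X93.02 Y74.11
M3 S303
G01 X25.42 Y55.61 F2205
M5
G00 X143.01 Y97.94
M3 S303
G01 X191.44 Y25.78 F2205
M5
G00 X43.23 Y30.18
M3 S303
G01 X74.38 Y23.35 F2205
G01 X13.97 Y51.07 F2205
G01 X95.55 Y120.54 F2205
G01 X13.06 Y81.58 F2205
G01 X158.34 Y121.43 F2205
M5
G00 X0.00 Y0.00

viewBox `0 0 203.35 131.60` with mm width/height → 1 unit = 1 mm. Flip: y_m = 131.60 − y_svg.

**Shape 1** — `<path>` open polyline, stroke `#ff8800` → engrave (S303, F2205). Machine vertices: (167.32,10.24) → (77.24,72.85) → (43.58,71.26) → (89.37,20.39) → (18.98,58.66). Open path.

**Shape 2** — `<polygon>` closed polygon, stroke `#ff8800` → engrave (S303, F2205). Machine vertices: (163.61,100.55) → (183.21,11.67) → (37.66,64.39) → (130.07,61.19) → (163.61,100.55). Closed: final G1 returns to the first vertex.

**Shape 3** — `<path>` rectangle, stroke `#ff8800` → engrave (S303, F2205). Machine vertices: (9.60,76.50) → (83.79,76.50) → (83.79,35.75) → (9.60,35.75) → (9.60,76.50). Closed: final G1 returns to the first vertex.

**Shape 4** — `<line>` line segment, stroke `#ff8800` → engrave (S303, F2205). Machine vertices: (93.02,74.11) → (25.42,55.61). Open path.

**Shape 5** — `<path>` line segment, stroke `#ff8800` → engrave (S303, F2205). Machine vertices: (143.01,97.94) → (191.44,25.78). Open path.

**Shape 6** — `<path>` open polyline, stroke `#ff8800` → engrave (S303, F2205). Machine vertices: (43.23,30.18) → (74.38,23.35) → (13.97,51.07) → (95.55,120.54) → (13.06,81.58) → (158.34,121.43). Open path.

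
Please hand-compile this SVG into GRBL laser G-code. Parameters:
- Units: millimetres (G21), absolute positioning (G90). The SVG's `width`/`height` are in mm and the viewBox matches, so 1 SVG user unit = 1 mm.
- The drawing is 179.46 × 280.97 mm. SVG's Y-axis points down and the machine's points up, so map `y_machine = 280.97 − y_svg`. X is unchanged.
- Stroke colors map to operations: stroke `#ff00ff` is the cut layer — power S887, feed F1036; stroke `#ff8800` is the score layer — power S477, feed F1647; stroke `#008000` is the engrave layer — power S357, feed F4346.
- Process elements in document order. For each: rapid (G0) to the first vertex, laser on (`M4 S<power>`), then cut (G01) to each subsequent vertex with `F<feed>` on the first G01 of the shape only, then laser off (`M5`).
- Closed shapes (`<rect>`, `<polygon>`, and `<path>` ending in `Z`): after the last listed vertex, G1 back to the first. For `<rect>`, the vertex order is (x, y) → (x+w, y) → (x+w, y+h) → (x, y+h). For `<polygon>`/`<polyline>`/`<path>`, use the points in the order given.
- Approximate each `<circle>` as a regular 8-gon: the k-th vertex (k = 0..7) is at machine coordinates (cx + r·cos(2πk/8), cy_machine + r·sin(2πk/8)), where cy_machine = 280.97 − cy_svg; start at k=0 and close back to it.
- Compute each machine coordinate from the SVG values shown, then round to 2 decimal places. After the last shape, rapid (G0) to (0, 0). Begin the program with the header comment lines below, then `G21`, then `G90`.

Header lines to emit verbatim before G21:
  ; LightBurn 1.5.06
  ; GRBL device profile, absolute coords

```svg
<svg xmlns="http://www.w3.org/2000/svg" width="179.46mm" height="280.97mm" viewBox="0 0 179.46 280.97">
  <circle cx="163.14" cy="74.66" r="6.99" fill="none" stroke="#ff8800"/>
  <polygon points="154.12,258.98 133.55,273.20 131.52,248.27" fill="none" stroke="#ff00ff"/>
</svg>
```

; LightBurn 1.5.06
; GRBL device profile, absolute coords
G21
G90
G0 X170.13 Y206.31
M4 S477
G01 X168.08 Y211.25 F1647
G01 X163.14 Y213.30
G01 X158.20 Y211.25
G01 X156.15 Y206.31
G01 X158.20 Y201.37
G01 X163.14 Y199.32
G01 X168.08 Y201.37
G01 X170.13 Y206.31
M5
G0 X154.12 Y21.99
M4 S887
G01 X133.55 Y7.77 F1036
G01 X131.52 Y32.70
G01 X154.12 Y21.99
M5
G0 X0.00 Y0.00

viewBox `0 0 179.46 280.97` with mm width/height → 1 unit = 1 mm. Flip: y_m = 280.97 − y_svg.

**Shape 1** — `<circle>` circle, stroke `#ff8800` → score (S477, F1647). Machine vertices: (170.13,206.31) → (168.08,211.25) → (163.14,213.30) → (158.20,211.25) → (156.15,206.31) → (158.20,201.37) → (163.14,199.32) → (168.08,201.37) → (170.13,206.31). Closed: final G1 returns to the first vertex.

**Shape 2** — `<polygon>` regular polygon, stroke `#ff00ff` → cut (S887, F1036). Machine vertices: (154.12,21.99) → (133.55,7.77) → (131.52,32.70) → (154.12,21.99). Closed: final G1 returns to the first vertex.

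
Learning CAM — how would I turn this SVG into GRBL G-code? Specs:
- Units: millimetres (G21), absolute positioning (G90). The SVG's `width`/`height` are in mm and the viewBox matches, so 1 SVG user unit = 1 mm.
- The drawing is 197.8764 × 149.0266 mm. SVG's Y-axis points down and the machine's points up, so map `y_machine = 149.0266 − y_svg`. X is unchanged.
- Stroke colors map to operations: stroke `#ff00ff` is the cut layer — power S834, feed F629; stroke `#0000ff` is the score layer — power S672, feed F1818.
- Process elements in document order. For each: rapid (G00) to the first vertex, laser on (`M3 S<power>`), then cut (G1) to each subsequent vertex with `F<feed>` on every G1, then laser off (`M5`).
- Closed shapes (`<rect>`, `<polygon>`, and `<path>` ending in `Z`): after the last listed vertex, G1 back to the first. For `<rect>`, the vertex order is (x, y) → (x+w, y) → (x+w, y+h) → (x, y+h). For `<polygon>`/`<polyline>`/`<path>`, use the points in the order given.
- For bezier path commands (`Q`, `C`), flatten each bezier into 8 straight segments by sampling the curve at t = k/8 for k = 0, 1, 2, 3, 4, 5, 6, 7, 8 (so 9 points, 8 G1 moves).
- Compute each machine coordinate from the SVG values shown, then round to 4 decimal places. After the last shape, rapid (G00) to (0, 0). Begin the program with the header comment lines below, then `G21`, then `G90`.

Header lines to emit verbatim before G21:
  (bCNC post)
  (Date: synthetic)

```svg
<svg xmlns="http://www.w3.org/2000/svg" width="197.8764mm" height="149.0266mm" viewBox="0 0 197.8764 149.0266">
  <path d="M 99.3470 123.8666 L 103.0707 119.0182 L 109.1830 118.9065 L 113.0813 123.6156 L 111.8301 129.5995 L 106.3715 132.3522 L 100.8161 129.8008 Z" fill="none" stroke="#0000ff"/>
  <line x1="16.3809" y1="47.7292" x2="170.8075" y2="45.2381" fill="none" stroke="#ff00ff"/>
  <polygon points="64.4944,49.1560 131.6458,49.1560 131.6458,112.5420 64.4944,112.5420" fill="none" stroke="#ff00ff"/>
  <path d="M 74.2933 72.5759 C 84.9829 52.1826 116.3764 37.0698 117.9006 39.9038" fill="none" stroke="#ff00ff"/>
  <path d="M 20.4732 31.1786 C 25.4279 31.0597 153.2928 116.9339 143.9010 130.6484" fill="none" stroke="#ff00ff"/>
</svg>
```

(bCNC post)
(Date: synthetic)
G21
G90
G00 X99.3470 Y25.1600
M3 S672
G1 X103.0707 Y30.0084 F1818
G1 X109.1830 Y30.1201 F1818
G1 X113.0813 Y25.4110 F1818
G1 X111.8301 Y19.4271 F1818
G1 X106.3715 Y16.6744 F1818
G1 X100.8161 Y19.2258 F1818
G1 X99.3470 Y25.1600 F1818
M5
G00 X16.3809 Y101.2974
M3 S834
G1 X170.8075 Y103.7885 F629
M5
G00 X64.4944 Y99.8706
M3 S834
G1 X131.6458 Y99.8706 F629
G1 X131.6458 Y36.4846 F629
G1 X64.4944 Y36.4846 F629
G1 X64.4944 Y99.8706 F629
M5
G00 X74.2933 Y76.4507
M3 S834
G1 X79.1736 Y83.8259 F629
G1 X85.4023 Y90.5577 F629
G1 X92.3866 Y96.4975 F629
G1 X99.5340 Y101.4970 F629
G1 X106.2517 Y105.4077 F629
G1 X111.9472 Y108.0812 F629
G1 X116.0277 Y109.3690 F629
G1 X117.9006 Y109.1228 F629
M5
G00 X20.4732 Y117.8480
M3 S834
G1 X27.5845 Y114.1706 F629
G1 X43.1698 Y104.2846 F629
G1 X64.1802 Y90.0435 F629
G1 X87.5670 Y73.3006 F629
G1 X110.2813 Y55.9093 F629
G1 X129.2743 Y39.7229 F629
G1 X141.4972 Y26.5947 F629
G1 X143.9010 Y18.3782 F629
M5
G00 X0.0000 Y0.0000

Since the viewBox matches the mm dimensions, user units are millimetres directly. The only transform is the Y-flip y_m = 149.0266 − y_svg.

Shape 1 is a regular polygon drawn with `<path>`. Its stroke #0000ff means score at S672, F1818. After flipping Y the toolpath is (99.3470,25.1600) → (103.0707,30.0084) → (109.1830,30.1201) → (113.0813,25.4110) → (111.8301,19.4271) → (106.3715,16.6744) → (100.8161,19.2258) → (99.3470,25.1600), returning to the start.

Shape 2 is a line segment drawn with `<line>`. Its stroke #ff00ff means cut at S834, F629. After flipping Y the toolpath is (16.3809,101.2974) → (170.8075,103.7885).

Shape 3 is a rectangle drawn with `<polygon>`. Its stroke #ff00ff means cut at S834, F629. After flipping Y the toolpath is (64.4944,99.8706) → (131.6458,99.8706) → (131.6458,36.4846) → (64.4944,36.4846) → (64.4944,99.8706), returning to the start.

Shape 4 is a cubic bezier drawn with `<path>`. Its stroke #ff00ff means cut at S834, F629. After flipping Y the toolpath is (74.2933,76.4507) → (79.1736,83.8259) → (85.4023,90.5577) → (92.3866,96.4975) → (99.5340,101.4970) → (106.2517,105.4077) → (111.9472,108.0812) → (116.0277,109.3690) → (117.9006,109.1228).

Shape 5 is a cubic bezier drawn with `<path>`. Its stroke #ff00ff means cut at S834, F629. After flipping Y the toolpath is (20.4732,117.8480) → (27.5845,114.1706) → (43.1698,104.2846) → (64.1802,90.0435) → (87.5670,73.3006) → (110.2813,55.9093) → (129.2743,39.7229) → (141.4972,26.5947) → (143.9010,18.3782).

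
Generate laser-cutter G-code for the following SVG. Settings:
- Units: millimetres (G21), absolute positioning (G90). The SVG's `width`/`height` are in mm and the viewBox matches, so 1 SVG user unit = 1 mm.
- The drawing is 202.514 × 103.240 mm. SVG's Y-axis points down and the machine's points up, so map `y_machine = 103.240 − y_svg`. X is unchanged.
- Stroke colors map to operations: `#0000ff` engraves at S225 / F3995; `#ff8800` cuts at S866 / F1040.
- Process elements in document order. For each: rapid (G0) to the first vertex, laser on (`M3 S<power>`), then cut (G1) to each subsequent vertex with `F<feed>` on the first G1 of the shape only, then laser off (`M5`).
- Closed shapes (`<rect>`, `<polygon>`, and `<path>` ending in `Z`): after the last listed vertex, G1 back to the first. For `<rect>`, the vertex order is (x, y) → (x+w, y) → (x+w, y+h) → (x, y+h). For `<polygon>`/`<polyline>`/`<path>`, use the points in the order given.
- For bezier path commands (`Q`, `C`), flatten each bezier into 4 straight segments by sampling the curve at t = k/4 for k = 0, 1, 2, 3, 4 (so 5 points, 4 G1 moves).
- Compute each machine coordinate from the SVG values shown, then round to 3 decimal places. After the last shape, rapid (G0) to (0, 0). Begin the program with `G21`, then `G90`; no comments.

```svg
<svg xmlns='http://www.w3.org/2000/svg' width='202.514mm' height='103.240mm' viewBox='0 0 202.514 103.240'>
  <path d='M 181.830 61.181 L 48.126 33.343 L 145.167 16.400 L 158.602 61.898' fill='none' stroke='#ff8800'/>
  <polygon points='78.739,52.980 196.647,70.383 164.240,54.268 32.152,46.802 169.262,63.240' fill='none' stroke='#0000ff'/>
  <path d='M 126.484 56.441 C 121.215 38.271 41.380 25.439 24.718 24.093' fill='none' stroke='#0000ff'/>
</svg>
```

G21
G90
G0 X181.830 Y42.059
M3 S866
G1 X48.126 Y69.897 F1040
G1 X145.167 Y86.840
G1 X158.602 Y41.342
M5
G0 X78.739 Y50.260
M3 S225
G1 X196.647 Y32.857 F3995
G1 X164.240 Y48.972
G1 X32.152 Y56.438
G1 X169.262 Y40.000
G1 X78.739 Y50.260
M5
G0 X126.484 Y46.799
M3 S225
G1 X110.703 Y59.330 F3995
G1 X79.873 Y69.282
G1 X46.907 Y76.080
G1 X24.718 Y79.147
M5
G0 X0.000 Y0.000

1 u = 1 mm; y_m = 103.240 − y.

[1] `<path>` open polyline, #ff8800→cut S866 F1040: (181.830,42.059) → (48.126,69.897) → (145.167,86.840) → (158.602,41.342)

[2] `<polygon>` closed polygon, #0000ff→engrave S225 F3995: (78.739,50.260) → (196.647,32.857) → (164.240,48.972) → (32.152,56.438) → (169.262,40.000) → (78.739,50.260) (closed)

[3] `<path>` cubic bezier, #0000ff→engrave S225 F3995: (126.484,46.799) → (110.703,59.330) → (79.873,69.282) → (46.907,76.080) → (24.718,79.147)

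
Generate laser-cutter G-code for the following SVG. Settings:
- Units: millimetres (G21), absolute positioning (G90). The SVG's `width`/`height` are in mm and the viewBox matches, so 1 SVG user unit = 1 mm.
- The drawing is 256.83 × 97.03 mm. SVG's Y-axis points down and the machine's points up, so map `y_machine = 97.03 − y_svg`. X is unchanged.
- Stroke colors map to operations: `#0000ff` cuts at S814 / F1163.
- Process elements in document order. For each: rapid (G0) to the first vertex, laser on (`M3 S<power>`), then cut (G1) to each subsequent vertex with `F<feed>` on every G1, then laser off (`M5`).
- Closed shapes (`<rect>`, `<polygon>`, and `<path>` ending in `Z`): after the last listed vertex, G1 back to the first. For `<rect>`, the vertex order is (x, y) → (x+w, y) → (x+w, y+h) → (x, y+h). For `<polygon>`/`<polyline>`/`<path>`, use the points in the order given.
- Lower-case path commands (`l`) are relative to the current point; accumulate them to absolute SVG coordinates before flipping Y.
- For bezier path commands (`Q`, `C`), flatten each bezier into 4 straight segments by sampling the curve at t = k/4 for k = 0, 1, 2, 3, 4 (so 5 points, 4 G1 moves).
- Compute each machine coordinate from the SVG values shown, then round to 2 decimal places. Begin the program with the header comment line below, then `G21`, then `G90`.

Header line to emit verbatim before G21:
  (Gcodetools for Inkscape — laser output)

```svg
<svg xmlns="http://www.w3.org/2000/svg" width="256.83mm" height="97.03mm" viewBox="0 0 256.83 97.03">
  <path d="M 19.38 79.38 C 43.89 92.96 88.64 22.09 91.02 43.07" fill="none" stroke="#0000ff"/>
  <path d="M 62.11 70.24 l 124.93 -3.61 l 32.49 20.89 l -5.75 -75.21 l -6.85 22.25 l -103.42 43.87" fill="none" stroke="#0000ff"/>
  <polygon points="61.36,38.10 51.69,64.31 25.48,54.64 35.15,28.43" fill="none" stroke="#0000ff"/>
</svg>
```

(Gcodetools for Inkscape — laser output)
G21
G90
G0 X19.38 Y17.65
M3 S814
G1 X40.58 Y20.54 F1163
G1 X63.50 Y38.58 F1163
G1 X82.27 Y55.23 F1163
G1 X91.02 Y53.96 F1163
M5
G0 X62.11 Y26.79
M3 S814
G1 X187.04 Y30.40 F1163
G1 X219.53 Y9.51 F1163
G1 X213.78 Y84.72 F1163
G1 X206.93 Y62.47 F1163
G1 X103.51 Y18.60 F1163
M5
G0 X61.36 Y58.93
M3 S814
G1 X51.69 Y32.72 F1163
G1 X25.48 Y42.39 F1163
G1 X35.15 Y68.60 F1163
G1 X61.36 Y58.93 F1163
M5

Since the viewBox matches the mm dimensions, user units are millimetres directly. The only transform is the Y-flip y_m = 97.03 − y_svg.

Shape 1 is a cubic bezier drawn with `<path>`. Its stroke #0000ff means cut at S814, F1163. After flipping Y the toolpath is (19.38,17.65) → (40.58,20.54) → (63.50,38.58) → (82.27,55.23) → (91.02,53.96).

Shape 2 is a open polyline drawn with `<path>`. Its stroke #0000ff means cut at S814, F1163. After flipping Y the toolpath is (62.11,26.79) → (187.04,30.40) → (219.53,9.51) → (213.78,84.72) → (206.93,62.47) → (103.51,18.60).

Shape 3 is a regular polygon drawn with `<polygon>`. Its stroke #0000ff means cut at S814, F1163. After flipping Y the toolpath is (61.36,58.93) → (51.69,32.72) → (25.48,42.39) → (35.15,68.60) → (61.36,58.93), returning to the start.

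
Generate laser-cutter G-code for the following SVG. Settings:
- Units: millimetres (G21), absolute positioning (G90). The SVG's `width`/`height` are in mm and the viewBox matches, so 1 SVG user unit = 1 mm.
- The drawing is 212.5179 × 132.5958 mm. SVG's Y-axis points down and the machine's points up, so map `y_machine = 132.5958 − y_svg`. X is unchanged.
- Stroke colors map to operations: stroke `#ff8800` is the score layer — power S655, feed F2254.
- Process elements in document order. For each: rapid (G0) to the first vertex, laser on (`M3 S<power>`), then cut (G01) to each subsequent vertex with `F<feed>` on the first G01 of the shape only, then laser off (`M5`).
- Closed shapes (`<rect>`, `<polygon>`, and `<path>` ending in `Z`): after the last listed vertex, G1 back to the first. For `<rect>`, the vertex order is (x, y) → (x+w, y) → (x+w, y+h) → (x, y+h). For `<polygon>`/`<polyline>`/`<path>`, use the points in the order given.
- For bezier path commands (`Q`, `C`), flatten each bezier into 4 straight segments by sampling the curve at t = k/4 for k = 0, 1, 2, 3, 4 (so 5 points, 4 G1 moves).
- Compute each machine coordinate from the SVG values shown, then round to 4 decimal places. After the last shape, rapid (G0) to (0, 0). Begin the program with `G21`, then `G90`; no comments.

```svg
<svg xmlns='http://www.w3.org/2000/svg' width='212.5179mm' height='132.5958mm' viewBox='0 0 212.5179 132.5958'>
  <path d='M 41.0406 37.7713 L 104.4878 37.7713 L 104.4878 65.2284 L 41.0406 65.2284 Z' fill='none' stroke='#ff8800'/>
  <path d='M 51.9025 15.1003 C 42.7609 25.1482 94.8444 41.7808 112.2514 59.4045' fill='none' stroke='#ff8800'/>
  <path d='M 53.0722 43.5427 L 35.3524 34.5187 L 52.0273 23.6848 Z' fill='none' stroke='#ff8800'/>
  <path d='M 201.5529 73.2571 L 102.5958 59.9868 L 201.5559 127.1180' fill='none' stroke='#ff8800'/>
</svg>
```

1 u = 1 mm; y_m = 132.5958 − y.

[1] `<path>` rectangle, #ff8800→score S655 F2254: (41.0406,94.8245) → (104.4878,94.8245) → (104.4878,67.3674) → (41.0406,67.3674) → (41.0406,94.8245) (closed)

[2] `<path>` cubic bezier, #ff8800→score S655 F2254: (51.9025,117.4955) → (55.0275,108.8123) → (72.1212,98.1843) → (94.1928,86.1358) → (112.2514,73.1913)

[3] `<path>` regular polygon, #ff8800→score S655 F2254: (53.0722,89.0531) → (35.3524,98.0771) → (52.0273,108.9110) → (53.0722,89.0531) (closed)

[4] `<path>` open polyline, #ff8800→score S655 F2254: (201.5529,59.3387) → (102.5958,72.6090) → (201.5559,5.4778)

G21
G90
G0 X41.0406 Y94.8245
M3 S655
G01 X104.4878 Y94.8245 F2254
G01 X104.4878 Y67.3674
G01 X41.0406 Y67.3674
G01 X41.0406 Y94.8245
M5
G0 X51.9025 Y117.4955
M3 S655
G01 X55.0275 Y108.8123 F2254
G01 X72.1212 Y98.1843
G01 X94.1928 Y86.1358
G01 X112.2514 Y73.1913
M5
G0 X53.0722 Y89.0531
M3 S655
G01 X35.3524 Y98.0771 F2254
G01 X52.0273 Y108.9110
G01 X53.0722 Y89.0531
M5
G0 X201.5529 Y59.3387
M3 S655
G01 X102.5958 Y72.6090 F2254
G01 X201.5559 Y5.4778
M5
G0 X0.0000 Y0.0000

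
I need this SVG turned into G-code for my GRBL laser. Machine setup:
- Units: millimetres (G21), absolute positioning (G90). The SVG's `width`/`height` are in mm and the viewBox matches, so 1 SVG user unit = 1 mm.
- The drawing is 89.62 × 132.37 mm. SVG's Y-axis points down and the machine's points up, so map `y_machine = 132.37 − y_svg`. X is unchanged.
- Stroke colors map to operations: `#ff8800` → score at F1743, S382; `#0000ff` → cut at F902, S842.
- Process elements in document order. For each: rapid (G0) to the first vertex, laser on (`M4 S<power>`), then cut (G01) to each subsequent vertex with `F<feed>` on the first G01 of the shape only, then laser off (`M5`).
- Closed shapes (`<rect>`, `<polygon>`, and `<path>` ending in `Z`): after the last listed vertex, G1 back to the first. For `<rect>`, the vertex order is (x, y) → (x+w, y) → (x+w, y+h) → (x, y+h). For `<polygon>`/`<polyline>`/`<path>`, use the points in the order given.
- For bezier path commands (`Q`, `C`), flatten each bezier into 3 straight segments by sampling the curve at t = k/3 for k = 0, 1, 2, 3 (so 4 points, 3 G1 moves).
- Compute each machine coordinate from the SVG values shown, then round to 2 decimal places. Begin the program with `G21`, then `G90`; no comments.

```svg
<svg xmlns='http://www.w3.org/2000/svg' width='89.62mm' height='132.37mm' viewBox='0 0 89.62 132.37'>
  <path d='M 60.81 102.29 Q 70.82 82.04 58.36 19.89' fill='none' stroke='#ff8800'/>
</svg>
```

G21
G90
G0 X60.81 Y30.08
M4 S382
G01 X64.99 Y48.24 F1743
G01 X64.17 Y75.70
G01 X58.36 Y112.48
M5

1 u = 1 mm; y_m = 132.37 − y.

[1] `<path>` quadratic bezier, #ff8800→score S382 F1743: (60.81,30.08) → (64.99,48.24) → (64.17,75.70) → (58.36,112.48)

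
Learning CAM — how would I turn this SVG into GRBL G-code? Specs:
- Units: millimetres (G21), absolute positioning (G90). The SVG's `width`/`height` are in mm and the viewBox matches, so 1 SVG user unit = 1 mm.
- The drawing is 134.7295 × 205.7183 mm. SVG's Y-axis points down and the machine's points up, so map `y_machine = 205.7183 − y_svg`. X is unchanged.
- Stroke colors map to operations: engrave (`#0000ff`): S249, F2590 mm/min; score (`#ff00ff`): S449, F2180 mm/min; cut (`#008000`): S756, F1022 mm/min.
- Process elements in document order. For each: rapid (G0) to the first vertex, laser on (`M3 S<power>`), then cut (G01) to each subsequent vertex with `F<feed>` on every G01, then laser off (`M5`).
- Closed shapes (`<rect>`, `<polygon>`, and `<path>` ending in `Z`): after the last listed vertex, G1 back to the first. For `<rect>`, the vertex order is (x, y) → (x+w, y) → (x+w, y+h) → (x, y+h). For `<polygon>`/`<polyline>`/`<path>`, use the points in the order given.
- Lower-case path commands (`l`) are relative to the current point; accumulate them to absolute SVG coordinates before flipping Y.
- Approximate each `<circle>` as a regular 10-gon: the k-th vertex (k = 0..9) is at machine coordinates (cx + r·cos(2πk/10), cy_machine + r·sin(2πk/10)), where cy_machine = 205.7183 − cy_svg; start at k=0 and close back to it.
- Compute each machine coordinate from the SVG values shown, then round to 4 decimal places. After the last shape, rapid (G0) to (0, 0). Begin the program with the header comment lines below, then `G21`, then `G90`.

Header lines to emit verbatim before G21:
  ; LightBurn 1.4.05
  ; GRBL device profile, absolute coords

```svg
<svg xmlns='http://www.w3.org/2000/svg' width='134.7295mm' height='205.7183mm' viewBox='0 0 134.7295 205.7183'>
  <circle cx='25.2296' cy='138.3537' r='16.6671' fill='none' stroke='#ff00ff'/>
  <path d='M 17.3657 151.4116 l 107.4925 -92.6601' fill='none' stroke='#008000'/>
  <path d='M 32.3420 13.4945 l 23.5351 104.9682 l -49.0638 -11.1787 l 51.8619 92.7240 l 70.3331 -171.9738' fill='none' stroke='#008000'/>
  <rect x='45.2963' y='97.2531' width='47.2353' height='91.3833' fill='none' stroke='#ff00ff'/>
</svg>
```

; LightBurn 1.4.05
; GRBL device profile, absolute coords
G21
G90
G0 X41.8967 Y67.3646
M3 S449
G01 X38.7136 Y77.1613 F2180
G01 X30.3800 Y83.2160 F2180
G01 X20.0792 Y83.2160 F2180
G01 X11.7456 Y77.1613 F2180
G01 X8.5625 Y67.3646 F2180
G01 X11.7456 Y57.5679 F2180
G01 X20.0792 Y51.5132 F2180
G01 X30.3800 Y51.5132 F2180
G01 X38.7136 Y57.5679 F2180
G01 X41.8967 Y67.3646 F2180
M5
G0 X17.3657 Y54.3067
M3 S756
G01 X124.8582 Y146.9668 F1022
M5
G0 X32.3420 Y192.2238
M3 S756
G01 X55.8771 Y87.2556 F1022
G01 X6.8133 Y98.4343 F1022
G01 X58.6752 Y5.7103 F1022
G01 X129.0083 Y177.6841 F1022
M5
G0 X45.2963 Y108.4652
M3 S449
G01 X92.5316 Y108.4652 F2180
G01 X92.5316 Y17.0819 F2180
G01 X45.2963 Y17.0819 F2180
G01 X45.2963 Y108.4652 F2180
M5
G0 X0.0000 Y0.0000

1 u = 1 mm; y_m = 205.7183 − y.

[1] `<circle>` circle, #ff00ff→score S449 F2180: (41.8967,67.3646) → (38.7136,77.1613) → (30.3800,83.2160) → (20.0792,83.2160) → (11.7456,77.1613) → (8.5625,67.3646) → (11.7456,57.5679) → (20.0792,51.5132) → (30.3800,51.5132) → (38.7136,57.5679) → (41.8967,67.3646) (closed)

[2] `<path>` line segment, #008000→cut S756 F1022: (17.3657,54.3067) → (124.8582,146.9668)

[3] `<path>` open polyline, #008000→cut S756 F1022: (32.3420,192.2238) → (55.8771,87.2556) → (6.8133,98.4343) → (58.6752,5.7103) → (129.0083,177.6841)

[4] `<rect>` rectangle, #ff00ff→score S449 F2180: (45.2963,108.4652) → (92.5316,108.4652) → (92.5316,17.0819) → (45.2963,17.0819) → (45.2963,108.4652) (closed)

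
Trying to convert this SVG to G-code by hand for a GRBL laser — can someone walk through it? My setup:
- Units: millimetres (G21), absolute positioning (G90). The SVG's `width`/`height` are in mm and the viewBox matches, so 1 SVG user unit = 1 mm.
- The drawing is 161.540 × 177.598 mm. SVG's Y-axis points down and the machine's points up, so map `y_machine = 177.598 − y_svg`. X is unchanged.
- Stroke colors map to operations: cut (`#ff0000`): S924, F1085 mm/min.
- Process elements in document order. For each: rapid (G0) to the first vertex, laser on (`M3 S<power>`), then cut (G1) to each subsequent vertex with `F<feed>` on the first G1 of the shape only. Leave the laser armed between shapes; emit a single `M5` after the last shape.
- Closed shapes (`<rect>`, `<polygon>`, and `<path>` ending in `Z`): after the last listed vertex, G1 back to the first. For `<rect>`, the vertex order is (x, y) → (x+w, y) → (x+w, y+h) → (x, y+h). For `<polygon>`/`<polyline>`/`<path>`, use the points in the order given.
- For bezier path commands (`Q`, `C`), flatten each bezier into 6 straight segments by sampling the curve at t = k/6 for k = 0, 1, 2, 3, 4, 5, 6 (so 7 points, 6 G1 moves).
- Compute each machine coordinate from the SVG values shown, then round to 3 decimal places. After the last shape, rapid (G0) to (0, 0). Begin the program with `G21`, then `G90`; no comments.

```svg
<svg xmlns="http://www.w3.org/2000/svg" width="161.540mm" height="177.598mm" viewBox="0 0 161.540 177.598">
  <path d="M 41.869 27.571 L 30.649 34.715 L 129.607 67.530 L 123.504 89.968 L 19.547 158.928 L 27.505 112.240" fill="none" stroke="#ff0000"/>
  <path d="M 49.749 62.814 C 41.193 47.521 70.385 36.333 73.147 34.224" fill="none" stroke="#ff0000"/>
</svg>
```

G21
G90
G0 X41.869 Y150.027
M3 S924
G1 X30.649 Y142.883 F1085
G1 X129.607 Y110.068
G1 X123.504 Y87.630
G1 X19.547 Y18.670
G1 X27.505 Y65.358
G0 X49.749 Y114.784
M3 S924
G1 X48.320 Y122.065 F1085
G1 X51.399 Y128.524
G1 X57.204 Y134.023
G1 X63.952 Y138.423
G1 X69.861 Y141.586
G1 X73.147 Y143.374
M5
G0 X0.000 Y0.000

Since the viewBox matches the mm dimensions, user units are millimetres directly. The only transform is the Y-flip y_m = 177.598 − y_svg.

Shape 1 is a open polyline drawn with `<path>`. Its stroke #ff0000 means cut at S924, F1085. After flipping Y the toolpath is (41.869,150.027) → (30.649,142.883) → (129.607,110.068) → (123.504,87.630) → (19.547,18.670) → (27.505,65.358).

Shape 2 is a cubic bezier drawn with `<path>`. Its stroke #ff0000 means cut at S924, F1085. After flipping Y the toolpath is (49.749,114.784) → (48.320,122.065) → (51.399,128.524) → (57.204,134.023) → (63.952,138.423) → (69.861,141.586) → (73.147,143.374).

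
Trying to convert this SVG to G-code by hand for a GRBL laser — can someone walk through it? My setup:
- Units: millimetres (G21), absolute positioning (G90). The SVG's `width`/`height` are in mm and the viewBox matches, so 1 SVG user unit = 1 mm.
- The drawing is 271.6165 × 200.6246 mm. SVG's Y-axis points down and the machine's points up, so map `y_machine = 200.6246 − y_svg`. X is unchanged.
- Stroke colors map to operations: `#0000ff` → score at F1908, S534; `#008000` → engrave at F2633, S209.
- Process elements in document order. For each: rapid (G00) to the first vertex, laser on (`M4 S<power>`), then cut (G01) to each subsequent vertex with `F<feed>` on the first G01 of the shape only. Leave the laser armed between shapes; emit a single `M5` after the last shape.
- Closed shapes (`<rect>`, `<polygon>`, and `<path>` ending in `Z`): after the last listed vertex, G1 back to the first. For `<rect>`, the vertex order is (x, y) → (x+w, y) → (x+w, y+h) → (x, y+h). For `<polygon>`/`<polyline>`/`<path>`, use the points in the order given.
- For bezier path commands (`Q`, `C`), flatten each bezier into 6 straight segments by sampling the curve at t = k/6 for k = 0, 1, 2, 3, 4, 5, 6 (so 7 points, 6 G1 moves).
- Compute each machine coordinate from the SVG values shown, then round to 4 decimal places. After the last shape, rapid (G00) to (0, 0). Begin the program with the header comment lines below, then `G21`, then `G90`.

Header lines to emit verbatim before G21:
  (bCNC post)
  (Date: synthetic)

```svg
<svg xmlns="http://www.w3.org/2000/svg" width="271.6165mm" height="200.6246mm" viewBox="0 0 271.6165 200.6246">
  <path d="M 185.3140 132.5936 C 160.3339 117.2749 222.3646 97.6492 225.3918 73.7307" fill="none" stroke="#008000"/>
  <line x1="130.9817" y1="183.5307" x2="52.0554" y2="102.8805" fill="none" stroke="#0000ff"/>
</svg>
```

(bCNC post)
(Date: synthetic)
G21
G90
G00 X185.3140 Y68.0310
M4 S209
G01 X179.3989 Y76.0492 F2633
G01 X183.9296 Y84.7848
G01 X194.8502 Y94.2375
G01 X208.1047 Y104.4069
G01 X219.6372 Y115.2924
G01 X225.3918 Y126.8939
G00 X130.9817 Y17.0939
M4 S534
G01 X52.0554 Y97.7441 F1908
M5
G00 X0.0000 Y0.0000

viewBox `0 0 271.6165 200.6246` with mm width/height → 1 unit = 1 mm. Flip: y_m = 200.6246 − y_svg.

**Shape 1** — `<path>` cubic bezier, stroke `#008000` → engrave (S209, F2633). Control points (SVG): P0=(185.3140,132.5936), P1=(160.3339,117.2749), P2=(222.3646,97.6492), P3=(225.3918,73.7307); sampled at t=k/6. Machine vertices: (185.3140,68.0310) → (179.3989,76.0492) → (183.9296,84.7848) → (194.8502,94.2375) → (208.1047,104.4069) → (219.6372,115.2924) → (225.3918,126.8939). Open path.

**Shape 2** — `<line>` line segment, stroke `#0000ff` → score (S534, F1908). Machine vertices: (130.9817,17.0939) → (52.0554,97.7441). Open path.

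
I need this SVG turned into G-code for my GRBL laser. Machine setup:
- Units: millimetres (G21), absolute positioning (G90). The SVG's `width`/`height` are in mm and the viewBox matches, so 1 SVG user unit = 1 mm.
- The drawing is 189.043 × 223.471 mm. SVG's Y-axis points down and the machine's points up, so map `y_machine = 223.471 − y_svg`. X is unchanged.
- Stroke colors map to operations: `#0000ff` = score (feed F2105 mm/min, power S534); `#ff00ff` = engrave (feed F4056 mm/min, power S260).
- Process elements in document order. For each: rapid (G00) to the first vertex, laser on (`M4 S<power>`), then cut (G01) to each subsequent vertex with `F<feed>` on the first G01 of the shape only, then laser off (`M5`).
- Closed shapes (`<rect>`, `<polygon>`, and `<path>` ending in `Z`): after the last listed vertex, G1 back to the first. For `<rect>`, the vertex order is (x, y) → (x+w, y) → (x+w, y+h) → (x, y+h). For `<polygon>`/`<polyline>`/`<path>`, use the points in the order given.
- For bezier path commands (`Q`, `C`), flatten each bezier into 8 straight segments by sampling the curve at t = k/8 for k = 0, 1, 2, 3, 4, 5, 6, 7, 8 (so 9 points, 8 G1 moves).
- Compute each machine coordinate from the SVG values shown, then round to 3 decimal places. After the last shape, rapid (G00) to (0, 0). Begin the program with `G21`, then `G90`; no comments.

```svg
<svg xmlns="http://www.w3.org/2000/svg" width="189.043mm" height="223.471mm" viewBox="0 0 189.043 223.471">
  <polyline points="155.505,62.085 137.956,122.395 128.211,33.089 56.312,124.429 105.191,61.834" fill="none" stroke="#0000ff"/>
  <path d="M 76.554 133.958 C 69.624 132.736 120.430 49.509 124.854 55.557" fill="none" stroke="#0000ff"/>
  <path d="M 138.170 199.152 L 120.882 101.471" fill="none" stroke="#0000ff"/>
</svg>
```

1 u = 1 mm; y_m = 223.471 − y.

[1] `<polyline>` open polyline, #0000ff→score S534 F2105: (155.505,161.386) → (137.956,101.076) → (128.211,190.382) → (56.312,99.042) → (105.191,161.637)

[2] `<path>` cubic bezier, #0000ff→score S534 F2105: (76.554,89.513) → (76.458,93.481) → (80.555,103.129) → (87.625,116.451) → (96.446,131.440) → (105.800,146.087) → (114.466,158.387) → (121.224,166.332) → (124.854,167.914)

[3] `<path>` line segment, #0000ff→score S534 F2105: (138.170,24.319) → (120.882,122.000)

G21
G90
G00 X155.505 Y161.386
M4 S534
G01 X137.956 Y101.076 F2105
G01 X128.211 Y190.382
G01 X56.312 Y99.042
G01 X105.191 Y161.637
M5
G00 X76.554 Y89.513
M4 S534
G01 X76.458 Y93.481 F2105
G01 X80.555 Y103.129
G01 X87.625 Y116.451
G01 X96.446 Y131.440
G01 X105.800 Y146.087
G01 X114.466 Y158.387
G01 X121.224 Y166.332
G01 X124.854 Y167.914
M5
G00 X138.170 Y24.319
M4 S534
G01 X120.882 Y122.000 F2105
M5
G00 X0.000 Y0.000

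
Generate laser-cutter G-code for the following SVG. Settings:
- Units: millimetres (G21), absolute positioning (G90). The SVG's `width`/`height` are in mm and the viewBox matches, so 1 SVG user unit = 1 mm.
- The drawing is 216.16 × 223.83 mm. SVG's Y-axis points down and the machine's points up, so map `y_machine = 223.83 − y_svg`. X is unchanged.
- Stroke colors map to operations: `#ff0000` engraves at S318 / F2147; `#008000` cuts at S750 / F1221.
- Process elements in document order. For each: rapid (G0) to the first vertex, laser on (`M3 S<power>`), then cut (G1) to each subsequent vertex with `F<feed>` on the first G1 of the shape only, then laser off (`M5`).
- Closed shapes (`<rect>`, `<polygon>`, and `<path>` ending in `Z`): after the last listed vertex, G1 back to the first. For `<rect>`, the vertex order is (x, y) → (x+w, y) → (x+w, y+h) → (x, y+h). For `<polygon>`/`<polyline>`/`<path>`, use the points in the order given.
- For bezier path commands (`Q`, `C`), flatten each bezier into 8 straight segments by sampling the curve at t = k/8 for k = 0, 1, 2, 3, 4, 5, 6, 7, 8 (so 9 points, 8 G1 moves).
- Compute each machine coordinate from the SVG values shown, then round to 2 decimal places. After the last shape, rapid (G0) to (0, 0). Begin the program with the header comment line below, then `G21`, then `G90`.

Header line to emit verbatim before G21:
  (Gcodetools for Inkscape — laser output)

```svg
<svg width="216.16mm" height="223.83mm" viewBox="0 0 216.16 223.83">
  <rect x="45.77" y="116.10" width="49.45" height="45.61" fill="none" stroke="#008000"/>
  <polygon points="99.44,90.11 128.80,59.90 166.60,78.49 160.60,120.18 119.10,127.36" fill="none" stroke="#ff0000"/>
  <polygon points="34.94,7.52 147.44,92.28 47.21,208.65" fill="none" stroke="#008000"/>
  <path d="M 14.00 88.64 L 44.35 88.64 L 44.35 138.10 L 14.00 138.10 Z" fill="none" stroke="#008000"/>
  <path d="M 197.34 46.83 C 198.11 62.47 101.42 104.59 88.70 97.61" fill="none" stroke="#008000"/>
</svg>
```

viewBox `0 0 216.16 223.83` with mm width/height → 1 unit = 1 mm. Flip: y_m = 223.83 − y_svg.

**Shape 1** — `<rect>` rectangle, stroke `#008000` → cut (S750, F1221). Machine vertices: (45.77,107.73) → (95.22,107.73) → (95.22,62.12) → (45.77,62.12) → (45.77,107.73). Closed: final G1 returns to the first vertex.

**Shape 2** — `<polygon>` regular polygon, stroke `#ff0000` → engrave (S318, F2147). Machine vertices: (99.44,133.72) → (128.80,163.93) → (166.60,145.34) → (160.60,103.65) → (119.10,96.47) → (99.44,133.72). Closed: final G1 returns to the first vertex.

**Shape 3** — `<polygon>` closed polygon, stroke `#008000` → cut (S750, F1221). Machine vertices: (34.94,216.31) → (147.44,131.55) → (47.21,15.18) → (34.94,216.31). Closed: final G1 returns to the first vertex.

**Shape 4** — `<path>` rectangle, stroke `#008000` → cut (S750, F1221). Machine vertices: (14.00,135.19) → (44.35,135.19) → (44.35,85.73) → (14.00,85.73) → (14.00,135.19). Closed: final G1 returns to the first vertex.

**Shape 5** — `<path>` cubic bezier, stroke `#008000` → cut (S750, F1221). Control points (SVG): P0=(197.34,46.83), P1=(198.11,62.47), P2=(101.42,104.59), P3=(88.70,97.61); sampled at t=k/8. Machine vertices: (197.34,177.00) → (193.41,170.04) → (182.48,161.49) → (166.66,152.22) → (148.08,143.13) → (128.87,135.10) → (111.15,129.01) → (97.05,125.76) → (88.70,126.22). Open path.

(Gcodetools for Inkscape — laser output)
G21
G90
G0 X45.77 Y107.73
M3 S750
G1 X95.22 Y107.73 F1221
G1 X95.22 Y62.12
G1 X45.77 Y62.12
G1 X45.77 Y107.73
M5
G0 X99.44 Y133.72
M3 S318
G1 X128.80 Y163.93 F2147
G1 X166.60 Y145.34
G1 X160.60 Y103.65
G1 X119.10 Y96.47
G1 X99.44 Y133.72
M5
G0 X34.94 Y216.31
M3 S750
G1 X147.44 Y131.55 F1221
G1 X47.21 Y15.18
G1 X34.94 Y216.31
M5
G0 X14.00 Y135.19
M3 S750
G1 X44.35 Y135.19 F1221
G1 X44.35 Y85.73
G1 X14.00 Y85.73
G1 X14.00 Y135.19
M5
G0 X197.34 Y177.00
M3 S750
G1 X193.41 Y170.04 F1221
G1 X182.48 Y161.49
G1 X166.66 Y152.22
G1 X148.08 Y143.13
G1 X128.87 Y135.10
G1 X111.15 Y129.01
G1 X97.05 Y125.76
G1 X88.70 Y126.22
M5
G0 X0.00 Y0.00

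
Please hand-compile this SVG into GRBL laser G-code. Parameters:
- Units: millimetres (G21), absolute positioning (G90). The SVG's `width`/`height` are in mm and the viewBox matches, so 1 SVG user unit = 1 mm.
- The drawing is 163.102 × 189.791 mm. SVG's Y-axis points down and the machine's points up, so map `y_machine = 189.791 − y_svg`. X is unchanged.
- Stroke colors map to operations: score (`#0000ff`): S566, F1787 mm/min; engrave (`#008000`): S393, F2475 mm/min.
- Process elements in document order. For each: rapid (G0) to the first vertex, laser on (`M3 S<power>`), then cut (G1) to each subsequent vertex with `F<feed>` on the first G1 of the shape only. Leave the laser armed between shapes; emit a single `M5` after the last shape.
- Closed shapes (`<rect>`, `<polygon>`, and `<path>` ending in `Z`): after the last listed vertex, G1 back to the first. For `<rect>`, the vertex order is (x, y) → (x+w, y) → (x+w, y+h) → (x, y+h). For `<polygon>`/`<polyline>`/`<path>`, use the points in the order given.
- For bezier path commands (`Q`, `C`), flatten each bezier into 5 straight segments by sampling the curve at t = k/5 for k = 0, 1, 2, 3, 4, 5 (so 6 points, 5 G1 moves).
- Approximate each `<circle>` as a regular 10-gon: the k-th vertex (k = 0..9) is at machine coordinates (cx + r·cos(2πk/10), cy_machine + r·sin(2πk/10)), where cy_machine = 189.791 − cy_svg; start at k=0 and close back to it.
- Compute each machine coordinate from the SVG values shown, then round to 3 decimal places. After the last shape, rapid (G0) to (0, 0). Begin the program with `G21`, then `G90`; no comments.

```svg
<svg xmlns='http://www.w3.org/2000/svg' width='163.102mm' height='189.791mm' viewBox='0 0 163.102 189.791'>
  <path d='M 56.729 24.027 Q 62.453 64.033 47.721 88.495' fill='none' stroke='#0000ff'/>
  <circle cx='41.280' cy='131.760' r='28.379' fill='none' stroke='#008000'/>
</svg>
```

viewBox `0 0 163.102 189.791` with mm width/height → 1 unit = 1 mm. Flip: y_m = 189.791 − y_svg.

**Shape 1** — `<path>` quadratic bezier, stroke `#0000ff` → score (S566, F1787). Control points (SVG): P0=(56.729,24.027), P1=(62.453,64.033), P2=(47.721,88.495); sampled at t=k/5. Machine vertices: (56.729,165.764) → (58.200,150.383) → (58.035,136.246) → (56.234,123.353) → (52.796,111.703) → (47.721,101.296). Open path.

**Shape 2** — `<circle>` circle, stroke `#008000` → engrave (S393, F2475). Machine vertices: (69.659,58.031) → (64.239,74.712) → (50.050,85.021) → (32.510,85.021) → (18.321,74.712) → (12.901,58.031) → (18.321,41.350) → (32.510,31.041) → (50.050,31.041) → (64.239,41.350) → (69.659,58.031). Closed: final G1 returns to the first vertex.

G21
G90
G0 X56.729 Y165.764
M3 S566
G1 X58.200 Y150.383 F1787
G1 X58.035 Y136.246
G1 X56.234 Y123.353
G1 X52.796 Y111.703
G1 X47.721 Y101.296
G0 X69.659 Y58.031
M3 S393
G1 X64.239 Y74.712 F2475
G1 X50.050 Y85.021
G1 X32.510 Y85.021
G1 X18.321 Y74.712
G1 X12.901 Y58.031
G1 X18.321 Y41.350
G1 X32.510 Y31.041
G1 X50.050 Y31.041
G1 X64.239 Y41.350
G1 X69.659 Y58.031
M5
G0 X0.000 Y0.000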